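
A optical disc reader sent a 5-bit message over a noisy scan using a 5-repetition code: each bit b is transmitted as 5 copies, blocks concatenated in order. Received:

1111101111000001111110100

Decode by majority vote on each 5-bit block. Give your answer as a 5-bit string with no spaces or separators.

Block 1 (11111): 5 ones → 1
Block 2 (01111): 4 ones → 1
Block 3 (00000): 0 ones → 0
Block 4 (11111): 5 ones → 1
Block 5 (10100): 2 ones → 0

11010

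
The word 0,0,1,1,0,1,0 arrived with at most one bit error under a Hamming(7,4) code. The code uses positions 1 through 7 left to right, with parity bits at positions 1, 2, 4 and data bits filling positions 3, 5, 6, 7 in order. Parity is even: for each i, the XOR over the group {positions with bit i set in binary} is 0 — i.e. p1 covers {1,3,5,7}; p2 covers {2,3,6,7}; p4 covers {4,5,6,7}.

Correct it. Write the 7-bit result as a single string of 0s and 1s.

s1 (pos 1,3,5,7): 0⊕1⊕0⊕0 = 1
s2 (pos 2,3,6,7): 0⊕1⊕1⊕0 = 0
s4 (pos 4,5,6,7): 1⊕0⊕1⊕0 = 0
Syndrome s4…s1 = 001 → error at position 1.
Flip position 1: 0011010 → 1011010

1011010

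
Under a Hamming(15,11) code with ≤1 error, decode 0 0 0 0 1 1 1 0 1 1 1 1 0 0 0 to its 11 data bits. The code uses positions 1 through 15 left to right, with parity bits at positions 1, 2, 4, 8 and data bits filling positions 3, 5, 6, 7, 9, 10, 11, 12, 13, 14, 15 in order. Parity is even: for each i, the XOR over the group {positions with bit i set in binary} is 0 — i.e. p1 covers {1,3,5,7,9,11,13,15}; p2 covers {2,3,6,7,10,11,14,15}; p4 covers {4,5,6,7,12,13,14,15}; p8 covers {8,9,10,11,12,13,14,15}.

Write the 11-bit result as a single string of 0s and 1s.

01111111000

s1 (pos 1,3,5,7,9,11,13,15): 0⊕0⊕1⊕1⊕1⊕1⊕0⊕0 = 0
s2 (pos 2,3,6,7,10,11,14,15): 0⊕0⊕1⊕1⊕1⊕1⊕0⊕0 = 0
s4 (pos 4,5,6,7,12,13,14,15): 0⊕1⊕1⊕1⊕1⊕0⊕0⊕0 = 0
s8 (pos 8,9,10,11,12,13,14,15): 0⊕1⊕1⊕1⊕1⊕0⊕0⊕0 = 0
Syndrome s8…s1 = 0000 → no error.
Read data bits from positions 3,5,6,7,9,10,11,12,13,14,15: 01111111000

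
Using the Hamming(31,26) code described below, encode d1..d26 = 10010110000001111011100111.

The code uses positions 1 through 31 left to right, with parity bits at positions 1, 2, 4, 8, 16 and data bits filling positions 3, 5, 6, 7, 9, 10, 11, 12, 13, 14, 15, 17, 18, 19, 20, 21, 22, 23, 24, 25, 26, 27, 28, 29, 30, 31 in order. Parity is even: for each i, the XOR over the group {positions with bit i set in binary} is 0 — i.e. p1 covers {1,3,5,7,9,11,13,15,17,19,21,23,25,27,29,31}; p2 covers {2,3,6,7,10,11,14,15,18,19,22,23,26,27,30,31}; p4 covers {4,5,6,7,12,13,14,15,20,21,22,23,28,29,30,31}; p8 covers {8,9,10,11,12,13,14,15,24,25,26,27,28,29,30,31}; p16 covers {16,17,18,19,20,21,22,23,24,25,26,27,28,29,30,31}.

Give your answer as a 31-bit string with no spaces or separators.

Place data at non-parity positions: p1 p2 1 p4 0 0 1 p8 0 1 1 0 0 0 0 p16 0 0 1 1 1 1 0 1 1 1 0 0 1 1 1
p1 (pos 1,3,5,7,9,11,13,15,17,19,21,23,25,27,29,31): XOR of data positions = 1⊕0⊕1⊕0⊕1⊕0⊕0⊕0⊕1⊕1⊕0⊕1⊕0⊕1⊕1 = 0
p2 (pos 2,3,6,7,10,11,14,15,18,19,22,23,26,27,30,31): XOR of data positions = 1⊕0⊕1⊕1⊕1⊕0⊕0⊕0⊕1⊕1⊕0⊕1⊕0⊕1⊕1 = 1
p4 (pos 4,5,6,7,12,13,14,15,20,21,22,23,28,29,30,31): XOR of data positions = 0⊕0⊕1⊕0⊕0⊕0⊕0⊕1⊕1⊕1⊕0⊕0⊕1⊕1⊕1 = 1
p8 (pos 8,9,10,11,12,13,14,15,24,25,26,27,28,29,30,31): XOR of data positions = 0⊕1⊕1⊕0⊕0⊕0⊕0⊕1⊕1⊕1⊕0⊕0⊕1⊕1⊕1 = 0
p16 (pos 16,17,18,19,20,21,22,23,24,25,26,27,28,29,30,31): XOR of data positions = 0⊕0⊕1⊕1⊕1⊕1⊕0⊕1⊕1⊕1⊕0⊕0⊕1⊕1⊕1 = 0
Codeword: 0111001001100000001111011100111

0111001001100000001111011100111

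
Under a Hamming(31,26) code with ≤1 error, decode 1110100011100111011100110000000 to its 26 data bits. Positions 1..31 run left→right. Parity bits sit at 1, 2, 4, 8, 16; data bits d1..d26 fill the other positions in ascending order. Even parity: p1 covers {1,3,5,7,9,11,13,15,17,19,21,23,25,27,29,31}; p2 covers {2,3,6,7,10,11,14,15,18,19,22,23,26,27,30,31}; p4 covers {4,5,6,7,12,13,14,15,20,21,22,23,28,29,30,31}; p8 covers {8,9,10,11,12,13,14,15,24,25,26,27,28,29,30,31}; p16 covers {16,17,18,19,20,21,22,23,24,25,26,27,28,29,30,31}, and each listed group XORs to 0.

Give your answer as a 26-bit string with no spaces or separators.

s1 (pos 1,3,5,7,9,11,13,15,17,19,21,23,25,27,29,31): 1⊕1⊕1⊕0⊕1⊕1⊕0⊕1⊕0⊕1⊕0⊕1⊕0⊕0⊕0⊕0 = 0
s2 (pos 2,3,6,7,10,11,14,15,18,19,22,23,26,27,30,31): 1⊕1⊕0⊕0⊕1⊕1⊕1⊕1⊕1⊕1⊕0⊕1⊕0⊕0⊕0⊕0 = 1
s4 (pos 4,5,6,7,12,13,14,15,20,21,22,23,28,29,30,31): 0⊕1⊕0⊕0⊕0⊕0⊕1⊕1⊕1⊕0⊕0⊕1⊕0⊕0⊕0⊕0 = 1
s8 (pos 8,9,10,11,12,13,14,15,24,25,26,27,28,29,30,31): 0⊕1⊕1⊕1⊕0⊕0⊕1⊕1⊕1⊕0⊕0⊕0⊕0⊕0⊕0⊕0 = 0
s16 (pos 16,17,18,19,20,21,22,23,24,25,26,27,28,29,30,31): 1⊕0⊕1⊕1⊕1⊕0⊕0⊕1⊕1⊕0⊕0⊕0⊕0⊕0⊕0⊕0 = 0
Syndrome s16…s1 = 00110 → error at position 6.
Flip position 6: 1110100011100111011100110000000 → 1110110011100111011100110000000
Read data bits from positions 3,5,6,7,9,10,11,12,13,14,15,17,18,19,20,21,22,23,24,25,26,27,28,29,30,31: 11101110011011100110000000

11101110011011100110000000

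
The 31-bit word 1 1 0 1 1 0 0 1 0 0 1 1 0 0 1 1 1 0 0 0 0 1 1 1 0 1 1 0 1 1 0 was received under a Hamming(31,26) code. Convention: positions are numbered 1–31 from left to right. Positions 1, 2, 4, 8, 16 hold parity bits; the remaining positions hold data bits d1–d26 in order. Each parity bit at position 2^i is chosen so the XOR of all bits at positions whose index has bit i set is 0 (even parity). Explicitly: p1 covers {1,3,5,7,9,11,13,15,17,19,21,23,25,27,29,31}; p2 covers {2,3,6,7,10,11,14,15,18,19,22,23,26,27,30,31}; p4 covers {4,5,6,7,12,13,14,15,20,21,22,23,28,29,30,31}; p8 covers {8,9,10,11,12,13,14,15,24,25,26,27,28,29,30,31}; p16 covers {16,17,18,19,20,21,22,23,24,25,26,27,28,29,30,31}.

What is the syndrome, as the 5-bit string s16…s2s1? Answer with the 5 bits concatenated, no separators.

11000

s1 (pos 1,3,5,7,9,11,13,15,17,19,21,23,25,27,29,31): 1⊕0⊕1⊕0⊕0⊕1⊕0⊕1⊕1⊕0⊕0⊕1⊕0⊕1⊕1⊕0 = 0
s2 (pos 2,3,6,7,10,11,14,15,18,19,22,23,26,27,30,31): 1⊕0⊕0⊕0⊕0⊕1⊕0⊕1⊕0⊕0⊕1⊕1⊕1⊕1⊕1⊕0 = 0
s4 (pos 4,5,6,7,12,13,14,15,20,21,22,23,28,29,30,31): 1⊕1⊕0⊕0⊕1⊕0⊕0⊕1⊕0⊕0⊕1⊕1⊕0⊕1⊕1⊕0 = 0
s8 (pos 8,9,10,11,12,13,14,15,24,25,26,27,28,29,30,31): 1⊕0⊕0⊕1⊕1⊕0⊕0⊕1⊕1⊕0⊕1⊕1⊕0⊕1⊕1⊕0 = 1
s16 (pos 16,17,18,19,20,21,22,23,24,25,26,27,28,29,30,31): 1⊕1⊕0⊕0⊕0⊕0⊕1⊕1⊕1⊕0⊕1⊕1⊕0⊕1⊕1⊕0 = 1
Syndrome s16…s1 = 11000 → error at position 24.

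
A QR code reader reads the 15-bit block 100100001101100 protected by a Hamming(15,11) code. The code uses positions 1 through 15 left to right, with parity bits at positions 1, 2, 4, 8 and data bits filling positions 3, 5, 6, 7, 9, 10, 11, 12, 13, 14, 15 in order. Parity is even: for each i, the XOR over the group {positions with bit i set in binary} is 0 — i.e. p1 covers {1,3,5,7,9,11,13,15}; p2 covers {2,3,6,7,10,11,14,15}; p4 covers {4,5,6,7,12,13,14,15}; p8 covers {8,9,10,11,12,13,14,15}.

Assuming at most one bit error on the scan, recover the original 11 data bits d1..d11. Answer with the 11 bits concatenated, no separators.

s1 (pos 1,3,5,7,9,11,13,15): 1⊕0⊕0⊕0⊕1⊕0⊕1⊕0 = 1
s2 (pos 2,3,6,7,10,11,14,15): 0⊕0⊕0⊕0⊕1⊕0⊕0⊕0 = 1
s4 (pos 4,5,6,7,12,13,14,15): 1⊕0⊕0⊕0⊕1⊕1⊕0⊕0 = 1
s8 (pos 8,9,10,11,12,13,14,15): 0⊕1⊕1⊕0⊕1⊕1⊕0⊕0 = 0
Syndrome s8…s1 = 0111 → error at position 7.
Flip position 7: 100100001101100 → 100100101101100
Read data bits from positions 3,5,6,7,9,10,11,12,13,14,15: 00011101100

00011101100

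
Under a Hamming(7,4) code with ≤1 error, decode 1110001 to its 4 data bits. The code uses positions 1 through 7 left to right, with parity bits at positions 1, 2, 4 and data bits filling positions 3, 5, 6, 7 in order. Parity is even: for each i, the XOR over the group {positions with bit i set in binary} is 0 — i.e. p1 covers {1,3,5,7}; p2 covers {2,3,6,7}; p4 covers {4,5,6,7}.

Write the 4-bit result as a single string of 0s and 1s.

1000

s1 (pos 1,3,5,7): 1⊕1⊕0⊕1 = 1
s2 (pos 2,3,6,7): 1⊕1⊕0⊕1 = 1
s4 (pos 4,5,6,7): 0⊕0⊕0⊕1 = 1
Syndrome s4…s1 = 111 → error at position 7.
Flip position 7: 1110001 → 1110000
Read data bits from positions 3,5,6,7: 1000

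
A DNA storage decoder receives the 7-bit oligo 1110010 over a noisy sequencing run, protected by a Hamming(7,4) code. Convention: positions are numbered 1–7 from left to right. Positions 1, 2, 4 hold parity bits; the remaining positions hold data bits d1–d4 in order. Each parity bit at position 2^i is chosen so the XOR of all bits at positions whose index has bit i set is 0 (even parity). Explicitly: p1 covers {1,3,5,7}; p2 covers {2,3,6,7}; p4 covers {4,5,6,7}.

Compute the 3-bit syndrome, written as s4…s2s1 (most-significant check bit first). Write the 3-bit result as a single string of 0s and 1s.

s1 (pos 1,3,5,7): 1⊕1⊕0⊕0 = 0
s2 (pos 2,3,6,7): 1⊕1⊕1⊕0 = 1
s4 (pos 4,5,6,7): 0⊕0⊕1⊕0 = 1
Syndrome s4…s1 = 110 → error at position 6.

110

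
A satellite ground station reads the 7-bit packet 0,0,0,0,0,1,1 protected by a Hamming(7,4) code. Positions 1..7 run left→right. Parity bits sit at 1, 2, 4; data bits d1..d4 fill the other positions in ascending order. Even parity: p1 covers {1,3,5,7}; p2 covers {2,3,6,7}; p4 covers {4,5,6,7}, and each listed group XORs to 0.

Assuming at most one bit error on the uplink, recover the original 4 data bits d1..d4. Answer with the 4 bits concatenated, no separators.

s1 (pos 1,3,5,7): 0⊕0⊕0⊕1 = 1
s2 (pos 2,3,6,7): 0⊕0⊕1⊕1 = 0
s4 (pos 4,5,6,7): 0⊕0⊕1⊕1 = 0
Syndrome s4…s1 = 001 → error at position 1.
Flip position 1: 0000011 → 1000011
Read data bits from positions 3,5,6,7: 0011

0011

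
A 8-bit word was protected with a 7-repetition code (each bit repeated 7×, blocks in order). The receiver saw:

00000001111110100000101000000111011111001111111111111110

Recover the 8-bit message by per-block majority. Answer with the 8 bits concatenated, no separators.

01001111

Block 1 (0000000): 0 ones → 0
Block 2 (1111110): 6 ones → 1
Block 3 (1000001): 2 ones → 0
Block 4 (0100000): 1 one → 0
Block 5 (0111011): 5 ones → 1
Block 6 (1110011): 5 ones → 1
Block 7 (1111111): 7 ones → 1
Block 8 (1111110): 6 ones → 1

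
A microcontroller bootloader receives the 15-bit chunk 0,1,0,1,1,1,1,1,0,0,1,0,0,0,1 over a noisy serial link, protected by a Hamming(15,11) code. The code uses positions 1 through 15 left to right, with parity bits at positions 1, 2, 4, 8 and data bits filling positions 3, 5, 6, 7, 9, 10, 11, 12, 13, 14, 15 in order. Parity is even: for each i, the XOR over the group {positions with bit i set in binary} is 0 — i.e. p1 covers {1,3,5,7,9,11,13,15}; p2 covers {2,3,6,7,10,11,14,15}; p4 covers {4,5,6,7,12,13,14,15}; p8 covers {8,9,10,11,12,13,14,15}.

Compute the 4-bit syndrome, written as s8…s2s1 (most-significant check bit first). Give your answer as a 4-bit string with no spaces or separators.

1110

s1 (pos 1,3,5,7,9,11,13,15): 0⊕0⊕1⊕1⊕0⊕1⊕0⊕1 = 0
s2 (pos 2,3,6,7,10,11,14,15): 1⊕0⊕1⊕1⊕0⊕1⊕0⊕1 = 1
s4 (pos 4,5,6,7,12,13,14,15): 1⊕1⊕1⊕1⊕0⊕0⊕0⊕1 = 1
s8 (pos 8,9,10,11,12,13,14,15): 1⊕0⊕0⊕1⊕0⊕0⊕0⊕1 = 1
Syndrome s8…s1 = 1110 → error at position 14.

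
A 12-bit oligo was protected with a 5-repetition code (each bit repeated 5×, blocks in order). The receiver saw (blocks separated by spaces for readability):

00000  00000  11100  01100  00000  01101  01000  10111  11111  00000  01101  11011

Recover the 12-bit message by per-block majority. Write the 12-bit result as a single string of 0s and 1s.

001001011011

Block 1 (00000): 0 ones → 0
Block 2 (00000): 0 ones → 0
Block 3 (11100): 3 ones → 1
Block 4 (01100): 2 ones → 0
Block 5 (00000): 0 ones → 0
Block 6 (01101): 3 ones → 1
Block 7 (01000): 1 one → 0
Block 8 (10111): 4 ones → 1
Block 9 (11111): 5 ones → 1
Block 10 (00000): 0 ones → 0
Block 11 (01101): 3 ones → 1
Block 12 (11011): 4 ones → 1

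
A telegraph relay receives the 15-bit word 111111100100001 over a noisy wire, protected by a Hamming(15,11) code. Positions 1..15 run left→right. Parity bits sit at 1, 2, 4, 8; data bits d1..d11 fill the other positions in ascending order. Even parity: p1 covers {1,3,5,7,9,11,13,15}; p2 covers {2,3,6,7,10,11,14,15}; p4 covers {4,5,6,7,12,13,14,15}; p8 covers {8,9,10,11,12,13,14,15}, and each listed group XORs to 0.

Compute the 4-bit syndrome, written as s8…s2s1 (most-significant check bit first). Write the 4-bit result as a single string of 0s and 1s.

s1 (pos 1,3,5,7,9,11,13,15): 1⊕1⊕1⊕1⊕0⊕0⊕0⊕1 = 1
s2 (pos 2,3,6,7,10,11,14,15): 1⊕1⊕1⊕1⊕1⊕0⊕0⊕1 = 0
s4 (pos 4,5,6,7,12,13,14,15): 1⊕1⊕1⊕1⊕0⊕0⊕0⊕1 = 1
s8 (pos 8,9,10,11,12,13,14,15): 0⊕0⊕1⊕0⊕0⊕0⊕0⊕1 = 0
Syndrome s8…s1 = 0101 → error at position 5.

0101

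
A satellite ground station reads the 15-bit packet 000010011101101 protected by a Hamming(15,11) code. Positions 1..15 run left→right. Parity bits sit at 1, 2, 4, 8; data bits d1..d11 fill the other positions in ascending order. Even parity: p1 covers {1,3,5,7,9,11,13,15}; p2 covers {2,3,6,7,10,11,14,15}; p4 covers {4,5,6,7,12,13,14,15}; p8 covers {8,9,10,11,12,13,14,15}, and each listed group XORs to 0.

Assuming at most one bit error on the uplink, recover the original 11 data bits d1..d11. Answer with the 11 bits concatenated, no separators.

s1 (pos 1,3,5,7,9,11,13,15): 0⊕0⊕1⊕0⊕1⊕0⊕1⊕1 = 0
s2 (pos 2,3,6,7,10,11,14,15): 0⊕0⊕0⊕0⊕1⊕0⊕0⊕1 = 0
s4 (pos 4,5,6,7,12,13,14,15): 0⊕1⊕0⊕0⊕1⊕1⊕0⊕1 = 0
s8 (pos 8,9,10,11,12,13,14,15): 1⊕1⊕1⊕0⊕1⊕1⊕0⊕1 = 0
Syndrome s8…s1 = 0000 → no error.
Read data bits from positions 3,5,6,7,9,10,11,12,13,14,15: 01001101101

01001101101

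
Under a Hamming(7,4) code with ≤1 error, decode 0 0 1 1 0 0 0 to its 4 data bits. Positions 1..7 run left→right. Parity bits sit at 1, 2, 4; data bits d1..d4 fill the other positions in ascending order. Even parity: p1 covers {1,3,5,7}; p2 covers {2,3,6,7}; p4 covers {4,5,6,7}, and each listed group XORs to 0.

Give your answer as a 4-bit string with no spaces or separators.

s1 (pos 1,3,5,7): 0⊕1⊕0⊕0 = 1
s2 (pos 2,3,6,7): 0⊕1⊕0⊕0 = 1
s4 (pos 4,5,6,7): 1⊕0⊕0⊕0 = 1
Syndrome s4…s1 = 111 → error at position 7.
Flip position 7: 0011000 → 0011001
Read data bits from positions 3,5,6,7: 1001

1001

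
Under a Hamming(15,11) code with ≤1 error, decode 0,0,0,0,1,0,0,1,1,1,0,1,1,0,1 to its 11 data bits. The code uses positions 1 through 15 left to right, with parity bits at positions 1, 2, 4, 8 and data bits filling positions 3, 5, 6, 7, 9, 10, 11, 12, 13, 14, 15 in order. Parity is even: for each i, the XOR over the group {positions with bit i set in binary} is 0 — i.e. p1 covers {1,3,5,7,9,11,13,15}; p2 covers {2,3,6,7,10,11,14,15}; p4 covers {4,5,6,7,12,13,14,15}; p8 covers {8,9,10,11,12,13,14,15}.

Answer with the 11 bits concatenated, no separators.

01001101101

s1 (pos 1,3,5,7,9,11,13,15): 0⊕0⊕1⊕0⊕1⊕0⊕1⊕1 = 0
s2 (pos 2,3,6,7,10,11,14,15): 0⊕0⊕0⊕0⊕1⊕0⊕0⊕1 = 0
s4 (pos 4,5,6,7,12,13,14,15): 0⊕1⊕0⊕0⊕1⊕1⊕0⊕1 = 0
s8 (pos 8,9,10,11,12,13,14,15): 1⊕1⊕1⊕0⊕1⊕1⊕0⊕1 = 0
Syndrome s8…s1 = 0000 → no error.
Read data bits from positions 3,5,6,7,9,10,11,12,13,14,15: 01001101101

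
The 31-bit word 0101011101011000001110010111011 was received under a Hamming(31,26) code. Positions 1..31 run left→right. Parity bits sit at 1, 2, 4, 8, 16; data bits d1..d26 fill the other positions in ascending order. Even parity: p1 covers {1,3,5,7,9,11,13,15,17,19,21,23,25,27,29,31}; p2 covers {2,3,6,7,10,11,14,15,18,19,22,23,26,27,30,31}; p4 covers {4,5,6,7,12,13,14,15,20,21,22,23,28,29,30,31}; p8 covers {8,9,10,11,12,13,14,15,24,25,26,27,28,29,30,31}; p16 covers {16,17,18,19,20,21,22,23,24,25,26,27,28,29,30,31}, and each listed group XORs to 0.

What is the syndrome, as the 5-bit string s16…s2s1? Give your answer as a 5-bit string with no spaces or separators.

10010

s1 (pos 1,3,5,7,9,11,13,15,17,19,21,23,25,27,29,31): 0⊕0⊕0⊕1⊕0⊕0⊕1⊕0⊕0⊕1⊕1⊕0⊕0⊕1⊕0⊕1 = 0
s2 (pos 2,3,6,7,10,11,14,15,18,19,22,23,26,27,30,31): 1⊕0⊕1⊕1⊕1⊕0⊕0⊕0⊕0⊕1⊕0⊕0⊕1⊕1⊕1⊕1 = 1
s4 (pos 4,5,6,7,12,13,14,15,20,21,22,23,28,29,30,31): 1⊕0⊕1⊕1⊕1⊕1⊕0⊕0⊕1⊕1⊕0⊕0⊕1⊕0⊕1⊕1 = 0
s8 (pos 8,9,10,11,12,13,14,15,24,25,26,27,28,29,30,31): 1⊕0⊕1⊕0⊕1⊕1⊕0⊕0⊕1⊕0⊕1⊕1⊕1⊕0⊕1⊕1 = 0
s16 (pos 16,17,18,19,20,21,22,23,24,25,26,27,28,29,30,31): 0⊕0⊕0⊕1⊕1⊕1⊕0⊕0⊕1⊕0⊕1⊕1⊕1⊕0⊕1⊕1 = 1
Syndrome s16…s1 = 10010 → error at position 18.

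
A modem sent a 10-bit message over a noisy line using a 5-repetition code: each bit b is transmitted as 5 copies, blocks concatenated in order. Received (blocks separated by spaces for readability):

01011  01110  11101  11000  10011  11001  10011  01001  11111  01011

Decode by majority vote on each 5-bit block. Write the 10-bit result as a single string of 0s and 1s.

1110111011

Block 1 (01011): 3 ones → 1
Block 2 (01110): 3 ones → 1
Block 3 (11101): 4 ones → 1
Block 4 (11000): 2 ones → 0
Block 5 (10011): 3 ones → 1
Block 6 (11001): 3 ones → 1
Block 7 (10011): 3 ones → 1
Block 8 (01001): 2 ones → 0
Block 9 (11111): 5 ones → 1
Block 10 (01011): 3 ones → 1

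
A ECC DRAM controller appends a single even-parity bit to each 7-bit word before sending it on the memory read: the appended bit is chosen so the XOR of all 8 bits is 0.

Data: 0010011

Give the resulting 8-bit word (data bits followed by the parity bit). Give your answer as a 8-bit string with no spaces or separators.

XOR of the 7 data bits: 0⊕0⊕1⊕0⊕0⊕1⊕1 = 1
Parity bit = 1 (so all 8 bits XOR to 0).

00100111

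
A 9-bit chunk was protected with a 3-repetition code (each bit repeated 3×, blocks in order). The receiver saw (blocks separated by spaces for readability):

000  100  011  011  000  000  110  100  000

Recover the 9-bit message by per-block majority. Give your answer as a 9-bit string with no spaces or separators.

001100100

Block 1 (000): 0 ones → 0
Block 2 (100): 1 one → 0
Block 3 (011): 2 ones → 1
Block 4 (011): 2 ones → 1
Block 5 (000): 0 ones → 0
Block 6 (000): 0 ones → 0
Block 7 (110): 2 ones → 1
Block 8 (100): 1 one → 0
Block 9 (000): 0 ones → 0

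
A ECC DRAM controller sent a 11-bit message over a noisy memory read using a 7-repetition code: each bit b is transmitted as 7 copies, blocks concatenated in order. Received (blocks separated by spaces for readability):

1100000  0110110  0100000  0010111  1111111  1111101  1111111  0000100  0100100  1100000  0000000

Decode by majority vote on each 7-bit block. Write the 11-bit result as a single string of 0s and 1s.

01011110000

Block 1 (1100000): 2 ones → 0
Block 2 (0110110): 4 ones → 1
Block 3 (0100000): 1 one → 0
Block 4 (0010111): 4 ones → 1
Block 5 (1111111): 7 ones → 1
Block 6 (1111101): 6 ones → 1
Block 7 (1111111): 7 ones → 1
Block 8 (0000100): 1 one → 0
Block 9 (0100100): 2 ones → 0
Block 10 (1100000): 2 ones → 0
Block 11 (0000000): 0 ones → 0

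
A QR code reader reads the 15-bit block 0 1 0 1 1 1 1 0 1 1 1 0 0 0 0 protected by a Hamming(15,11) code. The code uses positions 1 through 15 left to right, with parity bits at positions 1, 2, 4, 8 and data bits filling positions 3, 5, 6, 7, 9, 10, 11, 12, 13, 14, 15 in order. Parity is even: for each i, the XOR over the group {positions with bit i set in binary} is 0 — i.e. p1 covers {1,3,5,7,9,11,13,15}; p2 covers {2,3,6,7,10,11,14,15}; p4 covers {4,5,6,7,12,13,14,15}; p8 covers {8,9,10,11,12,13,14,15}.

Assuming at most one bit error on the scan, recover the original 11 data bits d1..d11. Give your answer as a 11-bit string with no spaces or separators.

01111010000

s1 (pos 1,3,5,7,9,11,13,15): 0⊕0⊕1⊕1⊕1⊕1⊕0⊕0 = 0
s2 (pos 2,3,6,7,10,11,14,15): 1⊕0⊕1⊕1⊕1⊕1⊕0⊕0 = 1
s4 (pos 4,5,6,7,12,13,14,15): 1⊕1⊕1⊕1⊕0⊕0⊕0⊕0 = 0
s8 (pos 8,9,10,11,12,13,14,15): 0⊕1⊕1⊕1⊕0⊕0⊕0⊕0 = 1
Syndrome s8…s1 = 1010 → error at position 10.
Flip position 10: 010111101110000 → 010111101010000
Read data bits from positions 3,5,6,7,9,10,11,12,13,14,15: 01111010000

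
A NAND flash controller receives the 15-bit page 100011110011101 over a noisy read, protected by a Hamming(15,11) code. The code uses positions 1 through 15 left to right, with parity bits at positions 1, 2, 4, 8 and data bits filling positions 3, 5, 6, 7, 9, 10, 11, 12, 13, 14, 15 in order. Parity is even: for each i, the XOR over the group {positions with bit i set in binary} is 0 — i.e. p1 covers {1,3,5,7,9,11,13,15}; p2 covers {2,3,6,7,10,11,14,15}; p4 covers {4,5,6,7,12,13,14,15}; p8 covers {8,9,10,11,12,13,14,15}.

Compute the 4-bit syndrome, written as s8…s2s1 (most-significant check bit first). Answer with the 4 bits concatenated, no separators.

s1 (pos 1,3,5,7,9,11,13,15): 1⊕0⊕1⊕1⊕0⊕1⊕1⊕1 = 0
s2 (pos 2,3,6,7,10,11,14,15): 0⊕0⊕1⊕1⊕0⊕1⊕0⊕1 = 0
s4 (pos 4,5,6,7,12,13,14,15): 0⊕1⊕1⊕1⊕1⊕1⊕0⊕1 = 0
s8 (pos 8,9,10,11,12,13,14,15): 1⊕0⊕0⊕1⊕1⊕1⊕0⊕1 = 1
Syndrome s8…s1 = 1000 → error at position 8.

1000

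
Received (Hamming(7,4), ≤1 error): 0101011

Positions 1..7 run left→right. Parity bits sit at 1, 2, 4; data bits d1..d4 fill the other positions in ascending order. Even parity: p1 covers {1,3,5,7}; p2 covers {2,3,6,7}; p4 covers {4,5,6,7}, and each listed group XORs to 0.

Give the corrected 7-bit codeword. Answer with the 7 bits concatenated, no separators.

0101010

s1 (pos 1,3,5,7): 0⊕0⊕0⊕1 = 1
s2 (pos 2,3,6,7): 1⊕0⊕1⊕1 = 1
s4 (pos 4,5,6,7): 1⊕0⊕1⊕1 = 1
Syndrome s4…s1 = 111 → error at position 7.
Flip position 7: 0101011 → 0101010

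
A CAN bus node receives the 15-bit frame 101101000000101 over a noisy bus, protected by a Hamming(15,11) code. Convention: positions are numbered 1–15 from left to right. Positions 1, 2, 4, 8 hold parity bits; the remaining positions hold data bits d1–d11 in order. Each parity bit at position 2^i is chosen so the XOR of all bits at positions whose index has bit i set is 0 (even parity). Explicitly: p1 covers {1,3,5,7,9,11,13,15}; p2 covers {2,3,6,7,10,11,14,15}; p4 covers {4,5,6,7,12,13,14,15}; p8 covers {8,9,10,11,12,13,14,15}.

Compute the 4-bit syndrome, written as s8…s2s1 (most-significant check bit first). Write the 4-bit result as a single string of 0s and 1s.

s1 (pos 1,3,5,7,9,11,13,15): 1⊕1⊕0⊕0⊕0⊕0⊕1⊕1 = 0
s2 (pos 2,3,6,7,10,11,14,15): 0⊕1⊕1⊕0⊕0⊕0⊕0⊕1 = 1
s4 (pos 4,5,6,7,12,13,14,15): 1⊕0⊕1⊕0⊕0⊕1⊕0⊕1 = 0
s8 (pos 8,9,10,11,12,13,14,15): 0⊕0⊕0⊕0⊕0⊕1⊕0⊕1 = 0
Syndrome s8…s1 = 0010 → error at position 2.

0010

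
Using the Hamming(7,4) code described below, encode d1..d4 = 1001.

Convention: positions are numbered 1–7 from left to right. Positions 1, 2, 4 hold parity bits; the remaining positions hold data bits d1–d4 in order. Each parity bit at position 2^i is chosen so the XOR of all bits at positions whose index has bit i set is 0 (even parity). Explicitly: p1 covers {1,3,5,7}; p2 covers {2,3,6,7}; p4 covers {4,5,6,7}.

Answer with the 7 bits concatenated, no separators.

0011001

Place data at non-parity positions: p1 p2 1 p4 0 0 1
p1 (pos 1,3,5,7): XOR of data positions = 1⊕0⊕1 = 0
p2 (pos 2,3,6,7): XOR of data positions = 1⊕0⊕1 = 0
p4 (pos 4,5,6,7): XOR of data positions = 0⊕0⊕1 = 1
Codeword: 0011001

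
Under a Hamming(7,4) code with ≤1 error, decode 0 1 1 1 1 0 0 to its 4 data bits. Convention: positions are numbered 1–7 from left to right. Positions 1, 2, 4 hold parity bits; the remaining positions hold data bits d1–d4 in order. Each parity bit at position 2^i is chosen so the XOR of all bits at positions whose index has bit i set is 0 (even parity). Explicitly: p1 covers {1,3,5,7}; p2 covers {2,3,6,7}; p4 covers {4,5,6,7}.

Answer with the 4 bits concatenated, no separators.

1100

s1 (pos 1,3,5,7): 0⊕1⊕1⊕0 = 0
s2 (pos 2,3,6,7): 1⊕1⊕0⊕0 = 0
s4 (pos 4,5,6,7): 1⊕1⊕0⊕0 = 0
Syndrome s4…s1 = 000 → no error.
Read data bits from positions 3,5,6,7: 1100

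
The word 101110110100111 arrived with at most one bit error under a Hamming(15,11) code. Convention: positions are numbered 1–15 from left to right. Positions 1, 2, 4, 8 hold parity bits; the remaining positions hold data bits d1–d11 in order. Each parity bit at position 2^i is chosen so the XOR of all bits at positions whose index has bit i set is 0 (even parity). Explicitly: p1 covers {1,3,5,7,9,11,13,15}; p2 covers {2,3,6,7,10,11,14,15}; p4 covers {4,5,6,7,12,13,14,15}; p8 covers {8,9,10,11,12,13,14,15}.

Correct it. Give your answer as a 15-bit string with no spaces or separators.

s1 (pos 1,3,5,7,9,11,13,15): 1⊕1⊕1⊕1⊕0⊕0⊕1⊕1 = 0
s2 (pos 2,3,6,7,10,11,14,15): 0⊕1⊕0⊕1⊕1⊕0⊕1⊕1 = 1
s4 (pos 4,5,6,7,12,13,14,15): 1⊕1⊕0⊕1⊕0⊕1⊕1⊕1 = 0
s8 (pos 8,9,10,11,12,13,14,15): 1⊕0⊕1⊕0⊕0⊕1⊕1⊕1 = 1
Syndrome s8…s1 = 1010 → error at position 10.
Flip position 10: 101110110100111 → 101110110000111

101110110000111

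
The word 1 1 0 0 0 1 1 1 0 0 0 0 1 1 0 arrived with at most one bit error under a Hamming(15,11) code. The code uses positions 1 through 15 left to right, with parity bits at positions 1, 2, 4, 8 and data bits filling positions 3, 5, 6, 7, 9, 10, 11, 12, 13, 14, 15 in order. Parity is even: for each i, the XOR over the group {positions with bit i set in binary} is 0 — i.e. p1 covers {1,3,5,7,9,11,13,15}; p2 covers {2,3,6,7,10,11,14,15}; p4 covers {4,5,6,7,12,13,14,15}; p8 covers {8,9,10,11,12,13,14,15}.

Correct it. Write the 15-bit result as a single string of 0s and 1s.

110001111000110

s1 (pos 1,3,5,7,9,11,13,15): 1⊕0⊕0⊕1⊕0⊕0⊕1⊕0 = 1
s2 (pos 2,3,6,7,10,11,14,15): 1⊕0⊕1⊕1⊕0⊕0⊕1⊕0 = 0
s4 (pos 4,5,6,7,12,13,14,15): 0⊕0⊕1⊕1⊕0⊕1⊕1⊕0 = 0
s8 (pos 8,9,10,11,12,13,14,15): 1⊕0⊕0⊕0⊕0⊕1⊕1⊕0 = 1
Syndrome s8…s1 = 1001 → error at position 9.
Flip position 9: 110001110000110 → 110001111000110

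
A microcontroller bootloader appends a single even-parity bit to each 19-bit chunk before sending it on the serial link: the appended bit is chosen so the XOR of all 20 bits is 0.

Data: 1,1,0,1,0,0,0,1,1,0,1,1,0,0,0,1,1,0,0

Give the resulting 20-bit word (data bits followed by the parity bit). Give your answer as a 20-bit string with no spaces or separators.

XOR of the 19 data bits: 1⊕1⊕0⊕1⊕0⊕0⊕0⊕1⊕1⊕0⊕1⊕1⊕0⊕0⊕0⊕1⊕1⊕0⊕0 = 1
Parity bit = 1 (so all 20 bits XOR to 0).

11010001101100011001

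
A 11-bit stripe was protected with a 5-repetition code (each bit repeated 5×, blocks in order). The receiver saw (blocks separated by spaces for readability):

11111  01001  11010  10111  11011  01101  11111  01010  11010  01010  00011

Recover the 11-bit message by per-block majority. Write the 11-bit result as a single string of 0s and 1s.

10111110100

Block 1 (11111): 5 ones → 1
Block 2 (01001): 2 ones → 0
Block 3 (11010): 3 ones → 1
Block 4 (10111): 4 ones → 1
Block 5 (11011): 4 ones → 1
Block 6 (01101): 3 ones → 1
Block 7 (11111): 5 ones → 1
Block 8 (01010): 2 ones → 0
Block 9 (11010): 3 ones → 1
Block 10 (01010): 2 ones → 0
Block 11 (00011): 2 ones → 0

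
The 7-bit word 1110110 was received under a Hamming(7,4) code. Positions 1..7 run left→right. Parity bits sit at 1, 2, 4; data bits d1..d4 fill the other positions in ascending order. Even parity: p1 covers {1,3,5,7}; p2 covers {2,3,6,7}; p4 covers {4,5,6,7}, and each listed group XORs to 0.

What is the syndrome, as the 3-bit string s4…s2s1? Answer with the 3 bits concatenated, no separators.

011

s1 (pos 1,3,5,7): 1⊕1⊕1⊕0 = 1
s2 (pos 2,3,6,7): 1⊕1⊕1⊕0 = 1
s4 (pos 4,5,6,7): 0⊕1⊕1⊕0 = 0
Syndrome s4…s1 = 011 → error at position 3.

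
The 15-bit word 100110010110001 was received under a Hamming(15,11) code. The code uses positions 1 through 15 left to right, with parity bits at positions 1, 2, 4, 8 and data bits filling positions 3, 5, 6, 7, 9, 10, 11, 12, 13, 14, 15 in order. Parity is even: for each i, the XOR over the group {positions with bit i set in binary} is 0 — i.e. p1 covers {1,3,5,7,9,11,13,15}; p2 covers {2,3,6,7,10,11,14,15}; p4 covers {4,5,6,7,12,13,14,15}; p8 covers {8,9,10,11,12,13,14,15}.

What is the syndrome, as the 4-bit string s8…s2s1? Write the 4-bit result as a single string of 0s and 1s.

0110

s1 (pos 1,3,5,7,9,11,13,15): 1⊕0⊕1⊕0⊕0⊕1⊕0⊕1 = 0
s2 (pos 2,3,6,7,10,11,14,15): 0⊕0⊕0⊕0⊕1⊕1⊕0⊕1 = 1
s4 (pos 4,5,6,7,12,13,14,15): 1⊕1⊕0⊕0⊕0⊕0⊕0⊕1 = 1
s8 (pos 8,9,10,11,12,13,14,15): 1⊕0⊕1⊕1⊕0⊕0⊕0⊕1 = 0
Syndrome s8…s1 = 0110 → error at position 6.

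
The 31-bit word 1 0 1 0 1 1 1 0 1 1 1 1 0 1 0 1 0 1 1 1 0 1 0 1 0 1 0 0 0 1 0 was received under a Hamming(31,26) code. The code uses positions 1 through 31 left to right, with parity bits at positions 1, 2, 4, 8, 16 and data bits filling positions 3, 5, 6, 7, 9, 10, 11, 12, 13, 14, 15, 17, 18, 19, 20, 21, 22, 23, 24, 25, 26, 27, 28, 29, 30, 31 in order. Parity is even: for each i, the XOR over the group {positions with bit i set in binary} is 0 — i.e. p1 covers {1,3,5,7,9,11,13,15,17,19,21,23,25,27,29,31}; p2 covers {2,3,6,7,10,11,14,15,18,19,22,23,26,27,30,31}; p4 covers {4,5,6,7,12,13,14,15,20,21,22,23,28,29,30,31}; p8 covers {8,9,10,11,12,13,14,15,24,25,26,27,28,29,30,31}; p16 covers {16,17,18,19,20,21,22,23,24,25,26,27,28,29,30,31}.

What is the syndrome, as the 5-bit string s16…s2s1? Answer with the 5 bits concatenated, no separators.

00011

s1 (pos 1,3,5,7,9,11,13,15,17,19,21,23,25,27,29,31): 1⊕1⊕1⊕1⊕1⊕1⊕0⊕0⊕0⊕1⊕0⊕0⊕0⊕0⊕0⊕0 = 1
s2 (pos 2,3,6,7,10,11,14,15,18,19,22,23,26,27,30,31): 0⊕1⊕1⊕1⊕1⊕1⊕1⊕0⊕1⊕1⊕1⊕0⊕1⊕0⊕1⊕0 = 1
s4 (pos 4,5,6,7,12,13,14,15,20,21,22,23,28,29,30,31): 0⊕1⊕1⊕1⊕1⊕0⊕1⊕0⊕1⊕0⊕1⊕0⊕0⊕0⊕1⊕0 = 0
s8 (pos 8,9,10,11,12,13,14,15,24,25,26,27,28,29,30,31): 0⊕1⊕1⊕1⊕1⊕0⊕1⊕0⊕1⊕0⊕1⊕0⊕0⊕0⊕1⊕0 = 0
s16 (pos 16,17,18,19,20,21,22,23,24,25,26,27,28,29,30,31): 1⊕0⊕1⊕1⊕1⊕0⊕1⊕0⊕1⊕0⊕1⊕0⊕0⊕0⊕1⊕0 = 0
Syndrome s16…s1 = 00011 → error at position 3.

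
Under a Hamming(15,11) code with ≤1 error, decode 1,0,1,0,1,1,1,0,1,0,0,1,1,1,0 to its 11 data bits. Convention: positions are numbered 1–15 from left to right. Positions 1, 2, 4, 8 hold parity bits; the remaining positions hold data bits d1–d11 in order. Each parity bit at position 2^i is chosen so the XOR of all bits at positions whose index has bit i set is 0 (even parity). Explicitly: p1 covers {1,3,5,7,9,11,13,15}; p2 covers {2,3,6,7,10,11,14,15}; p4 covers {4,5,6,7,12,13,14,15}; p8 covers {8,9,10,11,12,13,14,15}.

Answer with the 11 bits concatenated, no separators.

11111001110

s1 (pos 1,3,5,7,9,11,13,15): 1⊕1⊕1⊕1⊕1⊕0⊕1⊕0 = 0
s2 (pos 2,3,6,7,10,11,14,15): 0⊕1⊕1⊕1⊕0⊕0⊕1⊕0 = 0
s4 (pos 4,5,6,7,12,13,14,15): 0⊕1⊕1⊕1⊕1⊕1⊕1⊕0 = 0
s8 (pos 8,9,10,11,12,13,14,15): 0⊕1⊕0⊕0⊕1⊕1⊕1⊕0 = 0
Syndrome s8…s1 = 0000 → no error.
Read data bits from positions 3,5,6,7,9,10,11,12,13,14,15: 11111001110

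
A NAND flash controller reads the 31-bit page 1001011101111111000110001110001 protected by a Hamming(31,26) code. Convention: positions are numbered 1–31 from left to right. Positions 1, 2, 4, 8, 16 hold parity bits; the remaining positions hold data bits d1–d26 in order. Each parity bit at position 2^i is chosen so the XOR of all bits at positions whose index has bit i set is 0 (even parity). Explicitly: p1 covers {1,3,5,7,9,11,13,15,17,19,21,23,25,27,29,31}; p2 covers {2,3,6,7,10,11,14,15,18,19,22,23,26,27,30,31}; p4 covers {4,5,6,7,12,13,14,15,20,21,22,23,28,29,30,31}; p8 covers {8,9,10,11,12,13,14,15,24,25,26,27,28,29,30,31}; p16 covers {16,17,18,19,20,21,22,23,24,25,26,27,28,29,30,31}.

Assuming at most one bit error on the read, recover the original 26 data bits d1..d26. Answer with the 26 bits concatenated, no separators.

s1 (pos 1,3,5,7,9,11,13,15,17,19,21,23,25,27,29,31): 1⊕0⊕0⊕1⊕0⊕1⊕1⊕1⊕0⊕0⊕1⊕0⊕1⊕1⊕0⊕1 = 1
s2 (pos 2,3,6,7,10,11,14,15,18,19,22,23,26,27,30,31): 0⊕0⊕1⊕1⊕1⊕1⊕1⊕1⊕0⊕0⊕0⊕0⊕1⊕1⊕0⊕1 = 1
s4 (pos 4,5,6,7,12,13,14,15,20,21,22,23,28,29,30,31): 1⊕0⊕1⊕1⊕1⊕1⊕1⊕1⊕1⊕1⊕0⊕0⊕0⊕0⊕0⊕1 = 0
s8 (pos 8,9,10,11,12,13,14,15,24,25,26,27,28,29,30,31): 1⊕0⊕1⊕1⊕1⊕1⊕1⊕1⊕0⊕1⊕1⊕1⊕0⊕0⊕0⊕1 = 1
s16 (pos 16,17,18,19,20,21,22,23,24,25,26,27,28,29,30,31): 1⊕0⊕0⊕0⊕1⊕1⊕0⊕0⊕0⊕1⊕1⊕1⊕0⊕0⊕0⊕1 = 1
Syndrome s16…s1 = 11011 → error at position 27.
Flip position 27: 1001011101111111000110001110001 → 1001011101111111000110001100001
Read data bits from positions 3,5,6,7,9,10,11,12,13,14,15,17,18,19,20,21,22,23,24,25,26,27,28,29,30,31: 00110111111000110001100001

00110111111000110001100001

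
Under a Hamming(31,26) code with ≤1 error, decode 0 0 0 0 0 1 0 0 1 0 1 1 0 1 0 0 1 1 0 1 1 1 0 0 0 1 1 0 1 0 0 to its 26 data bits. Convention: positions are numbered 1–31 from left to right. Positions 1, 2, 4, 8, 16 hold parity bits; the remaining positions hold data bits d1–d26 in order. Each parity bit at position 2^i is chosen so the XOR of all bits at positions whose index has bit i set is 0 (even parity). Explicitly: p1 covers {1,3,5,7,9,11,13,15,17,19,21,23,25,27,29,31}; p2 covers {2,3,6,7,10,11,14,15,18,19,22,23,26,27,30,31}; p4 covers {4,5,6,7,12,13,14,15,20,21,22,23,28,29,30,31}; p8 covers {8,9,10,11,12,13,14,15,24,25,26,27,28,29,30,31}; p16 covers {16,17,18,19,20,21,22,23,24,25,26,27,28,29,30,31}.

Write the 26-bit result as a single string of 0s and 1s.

00101011000110111000110100

s1 (pos 1,3,5,7,9,11,13,15,17,19,21,23,25,27,29,31): 0⊕0⊕0⊕0⊕1⊕1⊕0⊕0⊕1⊕0⊕1⊕0⊕0⊕1⊕1⊕0 = 0
s2 (pos 2,3,6,7,10,11,14,15,18,19,22,23,26,27,30,31): 0⊕0⊕1⊕0⊕0⊕1⊕1⊕0⊕1⊕0⊕1⊕0⊕1⊕1⊕0⊕0 = 1
s4 (pos 4,5,6,7,12,13,14,15,20,21,22,23,28,29,30,31): 0⊕0⊕1⊕0⊕1⊕0⊕1⊕0⊕1⊕1⊕1⊕0⊕0⊕1⊕0⊕0 = 1
s8 (pos 8,9,10,11,12,13,14,15,24,25,26,27,28,29,30,31): 0⊕1⊕0⊕1⊕1⊕0⊕1⊕0⊕0⊕0⊕1⊕1⊕0⊕1⊕0⊕0 = 1
s16 (pos 16,17,18,19,20,21,22,23,24,25,26,27,28,29,30,31): 0⊕1⊕1⊕0⊕1⊕1⊕1⊕0⊕0⊕0⊕1⊕1⊕0⊕1⊕0⊕0 = 0
Syndrome s16…s1 = 01110 → error at position 14.
Flip position 14: 0000010010110100110111000110100 → 0000010010110000110111000110100
Read data bits from positions 3,5,6,7,9,10,11,12,13,14,15,17,18,19,20,21,22,23,24,25,26,27,28,29,30,31: 00101011000110111000110100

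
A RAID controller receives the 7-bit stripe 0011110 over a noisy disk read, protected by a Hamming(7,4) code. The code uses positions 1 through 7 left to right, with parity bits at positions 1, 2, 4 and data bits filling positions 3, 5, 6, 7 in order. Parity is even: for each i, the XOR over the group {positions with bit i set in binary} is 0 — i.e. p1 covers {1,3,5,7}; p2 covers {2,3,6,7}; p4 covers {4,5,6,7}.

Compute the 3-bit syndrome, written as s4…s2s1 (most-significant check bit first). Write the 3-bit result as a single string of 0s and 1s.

100

s1 (pos 1,3,5,7): 0⊕1⊕1⊕0 = 0
s2 (pos 2,3,6,7): 0⊕1⊕1⊕0 = 0
s4 (pos 4,5,6,7): 1⊕1⊕1⊕0 = 1
Syndrome s4…s1 = 100 → error at position 4.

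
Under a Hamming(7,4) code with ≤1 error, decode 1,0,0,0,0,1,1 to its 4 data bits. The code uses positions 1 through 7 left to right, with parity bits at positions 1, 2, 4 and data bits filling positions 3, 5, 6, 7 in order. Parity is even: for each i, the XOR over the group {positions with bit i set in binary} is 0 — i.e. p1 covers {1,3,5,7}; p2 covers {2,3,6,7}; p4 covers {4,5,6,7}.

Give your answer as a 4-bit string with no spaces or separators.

0011

s1 (pos 1,3,5,7): 1⊕0⊕0⊕1 = 0
s2 (pos 2,3,6,7): 0⊕0⊕1⊕1 = 0
s4 (pos 4,5,6,7): 0⊕0⊕1⊕1 = 0
Syndrome s4…s1 = 000 → no error.
Read data bits from positions 3,5,6,7: 0011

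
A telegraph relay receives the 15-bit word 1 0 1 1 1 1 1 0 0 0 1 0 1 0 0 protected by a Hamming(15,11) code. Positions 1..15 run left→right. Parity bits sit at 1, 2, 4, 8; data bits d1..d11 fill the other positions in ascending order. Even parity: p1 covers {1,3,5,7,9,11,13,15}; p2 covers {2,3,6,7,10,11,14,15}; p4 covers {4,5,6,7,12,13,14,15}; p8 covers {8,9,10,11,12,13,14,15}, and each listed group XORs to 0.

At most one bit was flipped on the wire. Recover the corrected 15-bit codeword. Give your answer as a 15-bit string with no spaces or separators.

s1 (pos 1,3,5,7,9,11,13,15): 1⊕1⊕1⊕1⊕0⊕1⊕1⊕0 = 0
s2 (pos 2,3,6,7,10,11,14,15): 0⊕1⊕1⊕1⊕0⊕1⊕0⊕0 = 0
s4 (pos 4,5,6,7,12,13,14,15): 1⊕1⊕1⊕1⊕0⊕1⊕0⊕0 = 1
s8 (pos 8,9,10,11,12,13,14,15): 0⊕0⊕0⊕1⊕0⊕1⊕0⊕0 = 0
Syndrome s8…s1 = 0100 → error at position 4.
Flip position 4: 101111100010100 → 101011100010100

101011100010100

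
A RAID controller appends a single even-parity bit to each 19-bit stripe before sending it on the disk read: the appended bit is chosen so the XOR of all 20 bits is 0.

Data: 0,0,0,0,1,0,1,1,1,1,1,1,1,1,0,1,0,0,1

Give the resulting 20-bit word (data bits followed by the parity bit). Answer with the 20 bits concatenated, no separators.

XOR of the 19 data bits: 0⊕0⊕0⊕0⊕1⊕0⊕1⊕1⊕1⊕1⊕1⊕1⊕1⊕1⊕0⊕1⊕0⊕0⊕1 = 1
Parity bit = 1 (so all 20 bits XOR to 0).

00001011111111010011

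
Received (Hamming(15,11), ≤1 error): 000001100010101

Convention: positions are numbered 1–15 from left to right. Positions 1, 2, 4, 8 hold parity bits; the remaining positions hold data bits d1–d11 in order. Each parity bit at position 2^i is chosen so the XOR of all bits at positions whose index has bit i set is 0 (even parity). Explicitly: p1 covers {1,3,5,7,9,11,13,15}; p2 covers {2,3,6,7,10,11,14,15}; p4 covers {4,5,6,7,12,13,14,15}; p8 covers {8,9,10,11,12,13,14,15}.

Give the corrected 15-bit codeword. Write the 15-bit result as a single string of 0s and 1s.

s1 (pos 1,3,5,7,9,11,13,15): 0⊕0⊕0⊕1⊕0⊕1⊕1⊕1 = 0
s2 (pos 2,3,6,7,10,11,14,15): 0⊕0⊕1⊕1⊕0⊕1⊕0⊕1 = 0
s4 (pos 4,5,6,7,12,13,14,15): 0⊕0⊕1⊕1⊕0⊕1⊕0⊕1 = 0
s8 (pos 8,9,10,11,12,13,14,15): 0⊕0⊕0⊕1⊕0⊕1⊕0⊕1 = 1
Syndrome s8…s1 = 1000 → error at position 8.
Flip position 8: 000001100010101 → 000001110010101

000001110010101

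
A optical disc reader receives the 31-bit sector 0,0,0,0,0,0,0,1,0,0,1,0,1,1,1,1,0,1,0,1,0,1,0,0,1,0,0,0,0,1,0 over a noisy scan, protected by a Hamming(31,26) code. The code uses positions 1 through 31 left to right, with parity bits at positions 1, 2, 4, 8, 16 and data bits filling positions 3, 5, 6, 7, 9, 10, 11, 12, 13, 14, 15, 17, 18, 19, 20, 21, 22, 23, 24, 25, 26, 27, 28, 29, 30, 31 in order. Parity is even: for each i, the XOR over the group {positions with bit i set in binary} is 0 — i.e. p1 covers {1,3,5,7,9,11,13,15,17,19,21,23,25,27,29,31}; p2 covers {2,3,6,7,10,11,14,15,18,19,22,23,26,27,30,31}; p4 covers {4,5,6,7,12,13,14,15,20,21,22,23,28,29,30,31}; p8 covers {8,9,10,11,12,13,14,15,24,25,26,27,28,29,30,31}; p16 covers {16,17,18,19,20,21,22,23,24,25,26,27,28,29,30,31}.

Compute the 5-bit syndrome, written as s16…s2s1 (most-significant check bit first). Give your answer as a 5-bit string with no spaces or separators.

s1 (pos 1,3,5,7,9,11,13,15,17,19,21,23,25,27,29,31): 0⊕0⊕0⊕0⊕0⊕1⊕1⊕1⊕0⊕0⊕0⊕0⊕1⊕0⊕0⊕0 = 0
s2 (pos 2,3,6,7,10,11,14,15,18,19,22,23,26,27,30,31): 0⊕0⊕0⊕0⊕0⊕1⊕1⊕1⊕1⊕0⊕1⊕0⊕0⊕0⊕1⊕0 = 0
s4 (pos 4,5,6,7,12,13,14,15,20,21,22,23,28,29,30,31): 0⊕0⊕0⊕0⊕0⊕1⊕1⊕1⊕1⊕0⊕1⊕0⊕0⊕0⊕1⊕0 = 0
s8 (pos 8,9,10,11,12,13,14,15,24,25,26,27,28,29,30,31): 1⊕0⊕0⊕1⊕0⊕1⊕1⊕1⊕0⊕1⊕0⊕0⊕0⊕0⊕1⊕0 = 1
s16 (pos 16,17,18,19,20,21,22,23,24,25,26,27,28,29,30,31): 1⊕0⊕1⊕0⊕1⊕0⊕1⊕0⊕0⊕1⊕0⊕0⊕0⊕0⊕1⊕0 = 0
Syndrome s16…s1 = 01000 → error at position 8.

01000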